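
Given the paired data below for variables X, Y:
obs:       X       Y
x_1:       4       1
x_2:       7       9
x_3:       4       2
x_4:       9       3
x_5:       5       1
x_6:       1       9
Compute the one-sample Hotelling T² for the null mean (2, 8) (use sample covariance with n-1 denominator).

Step 1 — sample mean vector:
  mean(X) = (4 + 7 + 4 + 9 + 5 + 1) / 6 = 30/6 = 5
  mean(Y) = (1 + 9 + 2 + 3 + 1 + 9) / 6 = 25/6 = 4.1667
  x̄ = (5, 4.1667),  deviation x̄ - mu_0 = (5, 4.1667) - (2, 8) = (3, -3.8333).

Step 2 — sample covariance matrix, S[i,j] = (1/(n-1)) · Σ_k (x_{k,i} - mean_i) · (x_{k,j} - mean_j), divisor n-1 = 5:
  S[X,X] = ((-1)·(-1) + (2)·(2) + (-1)·(-1) + (4)·(4) + (0)·(0) + (-4)·(-4)) / 5 = 38/5 = 7.6
  S[X,Y] = ((-1)·(-3.1667) + (2)·(4.8333) + (-1)·(-2.1667) + (4)·(-1.1667) + (0)·(-3.1667) + (-4)·(4.8333)) / 5 = -9/5 = -1.8
  S[Y,Y] = ((-3.1667)·(-3.1667) + (4.8333)·(4.8333) + (-2.1667)·(-2.1667) + (-1.1667)·(-1.1667) + (-3.1667)·(-3.1667) + (4.8333)·(4.8333)) / 5 = 72.8333/5 = 14.5667
  S = [[7.6, -1.8],
 [-1.8, 14.5667]].

Step 3 — invert S. det(S) = 7.6·14.5667 - (-1.8)² = 107.4667.
  S^{-1} = (1/det) · [[d, -b], [-b, a]] = [[0.1355, 0.0167],
 [0.0167, 0.0707]].

Step 4 — quadratic form (x̄ - mu_0)^T · S^{-1} · (x̄ - mu_0):
  S^{-1} · (x̄ - mu_0) = (0.3424, -0.2208),
  (x̄ - mu_0)^T · [...] = (3)·(0.3424) + (-3.8333)·(-0.2208) = 1.8739.

Step 5 — scale by n: T² = 6 · 1.8739 = 11.2432.

T² ≈ 11.2432


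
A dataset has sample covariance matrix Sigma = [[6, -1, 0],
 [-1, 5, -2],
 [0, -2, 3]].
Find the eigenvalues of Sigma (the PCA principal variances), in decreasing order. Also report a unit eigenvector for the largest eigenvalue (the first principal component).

Step 1 — characteristic polynomial p(λ) = det(λI - Sigma) = λ³ - tr·λ² + c_1·λ - det, where tr = trace, c_1 = sum of the principal 2×2 minors, det = det(Sigma):
  tr = 6 + 5 + 3 = 14,
  c_1 = (6·5 - (-1)²) + (6·3 - (0)²) + (5·3 - (-2)²) = 29 + 18 + 11 = 58,
  det = 6·(5·3 - (-2)²) - (-1)·((-1)·3 - (-2)·(0)) + (0)·((-1)·(-2) - 5·(0)) = 6·(11) - (-1)·(-3) + (0)·(2) = 63.
  So p(λ) = λ³ - 14λ² + 58λ - 63.
Step 2 — look for an integer root (rational root theorem: any rational root is an integer divisor of 63). Testing λ = 7:
  p(7) = 343 - 686 + 406 - 63 = 0  ✓
  Dividing out (λ - 7): p(λ) = (λ - 7)(λ² - 7λ + 9).
Step 3 — remaining eigenvalues from the quadratic λ² - 7λ + 9 = 0:
  Δ = 7² - 4·9 = 49 - 36 = 13,  λ = (7 ± √13)/2 = (7 ± 3.6056)/2 ≈ 5.3028 or 1.6972.
  Sorted: λ_1 = 7,  λ_2 = 5.3028,  λ_3 = 1.6972  (check: sum = 14 = tr ✓).

Step 4 — unit eigenvector for λ_1 = 7: v spans the null space of (Sigma - λ_1 I), whose rows are
  r_1 = (-1, -1, 0),  r_2 = (-1, -2, -2),  r_3 = (0, -2, -4).
  v is orthogonal to every row, so take v ∝ r_1 × r_2 = ((-1)·(-2) - (0)·(-2), (0)·(-1) - (-1)·(-2), (-1)·(-2) - (-1)·(-1)) = (2, -2, 1).
  Let u = (2, -2, 1).
  ||u|| = √((2)² + (-2)² + (1)²) = √(9) = 3,  v_1 = u/||u|| ≈ (0.6667, -0.6667, 0.3333) (||v_1|| = 1).

λ_1 = 7,  λ_2 = 5.3028,  λ_3 = 1.6972;  v_1 ≈ (0.6667, -0.6667, 0.3333)


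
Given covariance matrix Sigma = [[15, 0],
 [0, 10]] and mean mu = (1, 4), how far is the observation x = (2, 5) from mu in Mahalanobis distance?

Step 1 — centre the observation: (x - mu) = (1, 1).

Step 2 — invert Sigma. det(Sigma) = 15·10 - (0)² = 150.
  Sigma^{-1} = (1/det) · [[d, -b], [-b, a]] = [[0.0667, 0],
 [0, 0.1]].

Step 3 — form the quadratic (x - mu)^T · Sigma^{-1} · (x - mu):
  Sigma^{-1} · (x - mu) = (0.0667, 0.1).
  (x - mu)^T · [Sigma^{-1} · (x - mu)] = (1)·(0.0667) + (1)·(0.1) = 0.1667.

Step 4 — take square root: d = √(0.1667) ≈ 0.4082.

d(x, mu) = √(0.1667) ≈ 0.4082


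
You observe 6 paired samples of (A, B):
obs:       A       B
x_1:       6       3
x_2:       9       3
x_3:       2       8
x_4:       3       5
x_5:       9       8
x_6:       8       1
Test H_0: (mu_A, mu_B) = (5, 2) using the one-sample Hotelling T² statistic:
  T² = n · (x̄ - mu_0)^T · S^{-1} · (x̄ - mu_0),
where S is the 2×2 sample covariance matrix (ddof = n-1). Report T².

Step 1 — sample mean vector:
  mean(A) = (6 + 9 + 2 + 3 + 9 + 8) / 6 = 37/6 = 6.1667
  mean(B) = (3 + 3 + 8 + 5 + 8 + 1) / 6 = 28/6 = 4.6667
  x̄ = (6.1667, 4.6667),  deviation x̄ - mu_0 = (6.1667, 4.6667) - (5, 2) = (1.1667, 2.6667).

Step 2 — sample covariance matrix, S[i,j] = (1/(n-1)) · Σ_k (x_{k,i} - mean_i) · (x_{k,j} - mean_j), divisor n-1 = 5:
  S[A,A] = ((-0.1667)·(-0.1667) + (2.8333)·(2.8333) + (-4.1667)·(-4.1667) + (-3.1667)·(-3.1667) + (2.8333)·(2.8333) + (1.8333)·(1.8333)) / 5 = 46.8333/5 = 9.3667
  S[A,B] = ((-0.1667)·(-1.6667) + (2.8333)·(-1.6667) + (-4.1667)·(3.3333) + (-3.1667)·(0.3333) + (2.8333)·(3.3333) + (1.8333)·(-3.6667)) / 5 = -16.6667/5 = -3.3333
  S[B,B] = ((-1.6667)·(-1.6667) + (-1.6667)·(-1.6667) + (3.3333)·(3.3333) + (0.3333)·(0.3333) + (3.3333)·(3.3333) + (-3.6667)·(-3.6667)) / 5 = 41.3333/5 = 8.2667
  S = [[9.3667, -3.3333],
 [-3.3333, 8.2667]].

Step 3 — invert S. det(S) = 9.3667·8.2667 - (-3.3333)² = 66.32.
  S^{-1} = (1/det) · [[d, -b], [-b, a]] = [[0.1246, 0.0503],
 [0.0503, 0.1412]].

Step 4 — quadratic form (x̄ - mu_0)^T · S^{-1} · (x̄ - mu_0):
  S^{-1} · (x̄ - mu_0) = (0.2795, 0.4353),
  (x̄ - mu_0)^T · [...] = (1.1667)·(0.2795) + (2.6667)·(0.4353) = 1.4867.

Step 5 — scale by n: T² = 6 · 1.4867 = 8.9204.

T² ≈ 8.9204


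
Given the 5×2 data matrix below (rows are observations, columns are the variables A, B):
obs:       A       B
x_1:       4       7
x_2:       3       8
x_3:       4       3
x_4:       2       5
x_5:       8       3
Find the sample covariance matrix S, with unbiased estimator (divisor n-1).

Step 1 — column means:
  mean(A) = (4 + 3 + 4 + 2 + 8) / 5 = 21/5 = 4.2
  mean(B) = (7 + 8 + 3 + 5 + 3) / 5 = 26/5 = 5.2

Step 2 — sample covariance S[i,j] = (1/(n-1)) · Σ_k (x_{k,i} - mean_i) · (x_{k,j} - mean_j), with n-1 = 4.
  S[A,A] = ((-0.2)·(-0.2) + (-1.2)·(-1.2) + (-0.2)·(-0.2) + (-2.2)·(-2.2) + (3.8)·(3.8)) / 4 = 20.8/4 = 5.2
  S[A,B] = ((-0.2)·(1.8) + (-1.2)·(2.8) + (-0.2)·(-2.2) + (-2.2)·(-0.2) + (3.8)·(-2.2)) / 4 = -11.2/4 = -2.8
  S[B,B] = ((1.8)·(1.8) + (2.8)·(2.8) + (-2.2)·(-2.2) + (-0.2)·(-0.2) + (-2.2)·(-2.2)) / 4 = 20.8/4 = 5.2

S is symmetric (S[j,i] = S[i,j]). Assembling:

S = [[5.2, -2.8],
 [-2.8, 5.2]]


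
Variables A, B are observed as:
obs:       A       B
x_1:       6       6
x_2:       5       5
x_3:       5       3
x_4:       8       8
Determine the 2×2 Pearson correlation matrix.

Step 1 — column means:
  mean(A) = (6 + 5 + 5 + 8) / 4 = 24/4 = 6
  mean(B) = (6 + 5 + 3 + 8) / 4 = 22/4 = 5.5

Step 2 — sample variances and covariances s[i,j] = (1/(n-1)) · Σ_k (x_{k,i} - mean_i) · (x_{k,j} - mean_j), with n-1 = 3:
  s[A,A] = ((0)·(0) + (-1)·(-1) + (-1)·(-1) + (2)·(2)) / 3 = 6/3 = 2
  s[A,B] = ((0)·(0.5) + (-1)·(-0.5) + (-1)·(-2.5) + (2)·(2.5)) / 3 = 8/3 = 2.6667
  s[B,B] = ((0.5)·(0.5) + (-0.5)·(-0.5) + (-2.5)·(-2.5) + (2.5)·(2.5)) / 3 = 13/3 = 4.3333
  Sample standard deviations s_i = √(s[i,i]):
  s(A) = √(2) = 1.4142
  s(B) = √(4.3333) = 2.0817

Step 3 — r_{ij} = s_{ij} / (s_i · s_j):
  r[A,A] = 1 (diagonal).
  r[A,B] = 2.6667 / (1.4142 · 2.0817) = 2.6667 / 2.9439 = 0.9058
  r[B,B] = 1 (diagonal).

R is symmetric with unit diagonal. Assembling:

R = [[1, 0.9058],
 [0.9058, 1]]


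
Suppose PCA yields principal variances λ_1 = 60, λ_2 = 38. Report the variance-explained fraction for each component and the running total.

Step 1 — total variance = trace(Sigma) = Σ λ_i = 60 + 38 = 98.

Step 2 — fraction explained by component i = λ_i / Σ λ:
  PC1: 60/98 = 0.6122
  PC2: 38/98 = 0.3878

Step 3 — cumulative fraction after k components = (λ_1 + ... + λ_k) / Σ λ:
  k = 1: 60/98 = 0.6122
  k = 2: (60 + 38)/98 = 98/98 = 1

Summary (fraction, with percent):

explained: PC1 0.6122 (61.22%), PC2 0.3878 (38.78%);  cumulative: 0.6122, 1


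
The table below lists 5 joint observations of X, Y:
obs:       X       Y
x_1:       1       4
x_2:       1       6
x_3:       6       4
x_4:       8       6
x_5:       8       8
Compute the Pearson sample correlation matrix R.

Step 1 — column means:
  mean(X) = (1 + 1 + 6 + 8 + 8) / 5 = 24/5 = 4.8
  mean(Y) = (4 + 6 + 4 + 6 + 8) / 5 = 28/5 = 5.6

Step 2 — sample variances and covariances s[i,j] = (1/(n-1)) · Σ_k (x_{k,i} - mean_i) · (x_{k,j} - mean_j), with n-1 = 4:
  s[X,X] = ((-3.8)·(-3.8) + (-3.8)·(-3.8) + (1.2)·(1.2) + (3.2)·(3.2) + (3.2)·(3.2)) / 4 = 50.8/4 = 12.7
  s[X,Y] = ((-3.8)·(-1.6) + (-3.8)·(0.4) + (1.2)·(-1.6) + (3.2)·(0.4) + (3.2)·(2.4)) / 4 = 11.6/4 = 2.9
  s[Y,Y] = ((-1.6)·(-1.6) + (0.4)·(0.4) + (-1.6)·(-1.6) + (0.4)·(0.4) + (2.4)·(2.4)) / 4 = 11.2/4 = 2.8
  Sample standard deviations s_i = √(s[i,i]):
  s(X) = √(12.7) = 3.5637
  s(Y) = √(2.8) = 1.6733

Step 3 — r_{ij} = s_{ij} / (s_i · s_j):
  r[X,X] = 1 (diagonal).
  r[X,Y] = 2.9 / (3.5637 · 1.6733) = 2.9 / 5.9632 = 0.4863
  r[Y,Y] = 1 (diagonal).

R is symmetric with unit diagonal. Assembling:

R = [[1, 0.4863],
 [0.4863, 1]]


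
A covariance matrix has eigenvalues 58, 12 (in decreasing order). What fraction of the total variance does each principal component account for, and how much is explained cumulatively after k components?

Step 1 — total variance = trace(Sigma) = Σ λ_i = 58 + 12 = 70.

Step 2 — fraction explained by component i = λ_i / Σ λ:
  PC1: 58/70 = 0.8286
  PC2: 12/70 = 0.1714

Step 3 — cumulative fraction after k components = (λ_1 + ... + λ_k) / Σ λ:
  k = 1: 58/70 = 0.8286
  k = 2: (58 + 12)/70 = 70/70 = 1

Summary (fraction, with percent):

explained: PC1 0.8286 (82.86%), PC2 0.1714 (17.14%);  cumulative: 0.8286, 1


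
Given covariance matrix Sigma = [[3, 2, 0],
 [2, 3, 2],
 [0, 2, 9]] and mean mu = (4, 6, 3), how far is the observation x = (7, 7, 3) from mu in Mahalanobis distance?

Step 1 — centre the observation: (x - mu) = (3, 1, 0).

Step 2 — invert Sigma (cofactor / det for 3×3, or solve directly):
  Sigma^{-1} = [[0.697, -0.5455, 0.1212],
 [-0.5455, 0.8182, -0.1818],
 [0.1212, -0.1818, 0.1515]].

Step 3 — form the quadratic (x - mu)^T · Sigma^{-1} · (x - mu):
  Sigma^{-1} · (x - mu) = (1.5455, -0.8182, 0.1818).
  (x - mu)^T · [Sigma^{-1} · (x - mu)] = (3)·(1.5455) + (1)·(-0.8182) + (0)·(0.1818) = 3.8182.

Step 4 — take square root: d = √(3.8182) ≈ 1.954.

d(x, mu) = √(3.8182) ≈ 1.954


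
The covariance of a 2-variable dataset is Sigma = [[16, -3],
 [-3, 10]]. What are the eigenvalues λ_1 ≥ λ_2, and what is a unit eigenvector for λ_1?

Step 1 — characteristic polynomial of 2×2 Sigma:
  det(Sigma - λI) = λ² - trace · λ + det = 0.
  trace = 16 + 10 = 26, det = 16·10 - (-3)² = 151.
Step 2 — discriminant:
  Δ = trace² - 4·det = 676 - 604 = 72.
Step 3 — eigenvalues:
  λ = (trace ± √Δ)/2 = (26 ± 8.4853)/2,
  λ_1 = 17.2426,  λ_2 = 8.7574.

Step 4 — unit eigenvector for λ_1: solve (Sigma - λ_1 I)v = 0. First row:
  (16 - 17.2426)·v_x + (-3)·v_y = 0, i.e. (-1.2426)·v_x + (-3)·v_y = 0,
  so v ∝ (b, λ_1 - a) = (-3, 1.2426); multiply by -1 so the first entry is positive: u = (3, -1.2426).
  ||u|| = √((3)² + (-1.2426)²) = √(10.5442) ≈ 3.2472,
  v_1 = u/||u|| ≈ (0.9239, -0.3827) (||v_1|| = 1).

λ_1 = 17.2426,  λ_2 = 8.7574;  v_1 ≈ (0.9239, -0.3827)


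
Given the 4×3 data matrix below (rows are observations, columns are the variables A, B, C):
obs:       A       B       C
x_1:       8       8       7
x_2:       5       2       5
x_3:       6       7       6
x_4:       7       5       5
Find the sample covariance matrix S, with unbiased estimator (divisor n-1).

Step 1 — column means:
  mean(A) = (8 + 5 + 6 + 7) / 4 = 26/4 = 6.5
  mean(B) = (8 + 2 + 7 + 5) / 4 = 22/4 = 5.5
  mean(C) = (7 + 5 + 6 + 5) / 4 = 23/4 = 5.75

Step 2 — sample covariance S[i,j] = (1/(n-1)) · Σ_k (x_{k,i} - mean_i) · (x_{k,j} - mean_j), with n-1 = 3.
  S[A,A] = ((1.5)·(1.5) + (-1.5)·(-1.5) + (-0.5)·(-0.5) + (0.5)·(0.5)) / 3 = 5/3 = 1.6667
  S[A,B] = ((1.5)·(2.5) + (-1.5)·(-3.5) + (-0.5)·(1.5) + (0.5)·(-0.5)) / 3 = 8/3 = 2.6667
  S[A,C] = ((1.5)·(1.25) + (-1.5)·(-0.75) + (-0.5)·(0.25) + (0.5)·(-0.75)) / 3 = 2.5/3 = 0.8333
  S[B,B] = ((2.5)·(2.5) + (-3.5)·(-3.5) + (1.5)·(1.5) + (-0.5)·(-0.5)) / 3 = 21/3 = 7
  S[B,C] = ((2.5)·(1.25) + (-3.5)·(-0.75) + (1.5)·(0.25) + (-0.5)·(-0.75)) / 3 = 6.5/3 = 2.1667
  S[C,C] = ((1.25)·(1.25) + (-0.75)·(-0.75) + (0.25)·(0.25) + (-0.75)·(-0.75)) / 3 = 2.75/3 = 0.9167

S is symmetric (S[j,i] = S[i,j]). Assembling:

S = [[1.6667, 2.6667, 0.8333],
 [2.6667, 7, 2.1667],
 [0.8333, 2.1667, 0.9167]]


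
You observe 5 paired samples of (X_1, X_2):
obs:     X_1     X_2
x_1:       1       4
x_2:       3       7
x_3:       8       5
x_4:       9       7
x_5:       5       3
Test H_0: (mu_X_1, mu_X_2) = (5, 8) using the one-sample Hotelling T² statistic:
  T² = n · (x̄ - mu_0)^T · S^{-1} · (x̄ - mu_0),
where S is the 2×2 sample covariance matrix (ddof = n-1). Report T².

Step 1 — sample mean vector:
  mean(X_1) = (1 + 3 + 8 + 9 + 5) / 5 = 26/5 = 5.2
  mean(X_2) = (4 + 7 + 5 + 7 + 3) / 5 = 26/5 = 5.2
  x̄ = (5.2, 5.2),  deviation x̄ - mu_0 = (5.2, 5.2) - (5, 8) = (0.2, -2.8).

Step 2 — sample covariance matrix, S[i,j] = (1/(n-1)) · Σ_k (x_{k,i} - mean_i) · (x_{k,j} - mean_j), divisor n-1 = 4:
  S[X_1,X_1] = ((-4.2)·(-4.2) + (-2.2)·(-2.2) + (2.8)·(2.8) + (3.8)·(3.8) + (-0.2)·(-0.2)) / 4 = 44.8/4 = 11.2
  S[X_1,X_2] = ((-4.2)·(-1.2) + (-2.2)·(1.8) + (2.8)·(-0.2) + (3.8)·(1.8) + (-0.2)·(-2.2)) / 4 = 7.8/4 = 1.95
  S[X_2,X_2] = ((-1.2)·(-1.2) + (1.8)·(1.8) + (-0.2)·(-0.2) + (1.8)·(1.8) + (-2.2)·(-2.2)) / 4 = 12.8/4 = 3.2
  S = [[11.2, 1.95],
 [1.95, 3.2]].

Step 3 — invert S. det(S) = 11.2·3.2 - (1.95)² = 32.0375.
  S^{-1} = (1/det) · [[d, -b], [-b, a]] = [[0.0999, -0.0609],
 [-0.0609, 0.3496]].

Step 4 — quadratic form (x̄ - mu_0)^T · S^{-1} · (x̄ - mu_0):
  S^{-1} · (x̄ - mu_0) = (0.1904, -0.991),
  (x̄ - mu_0)^T · [...] = (0.2)·(0.1904) + (-2.8)·(-0.991) = 2.813.

Step 5 — scale by n: T² = 5 · 2.813 = 14.0648.

T² ≈ 14.0648


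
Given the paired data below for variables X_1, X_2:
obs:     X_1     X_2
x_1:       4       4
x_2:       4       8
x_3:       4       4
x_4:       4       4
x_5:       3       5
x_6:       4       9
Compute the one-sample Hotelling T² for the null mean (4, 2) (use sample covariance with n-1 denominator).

Step 1 — sample mean vector:
  mean(X_1) = (4 + 4 + 4 + 4 + 3 + 4) / 6 = 23/6 = 3.8333
  mean(X_2) = (4 + 8 + 4 + 4 + 5 + 9) / 6 = 34/6 = 5.6667
  x̄ = (3.8333, 5.6667),  deviation x̄ - mu_0 = (3.8333, 5.6667) - (4, 2) = (-0.1667, 3.6667).

Step 2 — sample covariance matrix, S[i,j] = (1/(n-1)) · Σ_k (x_{k,i} - mean_i) · (x_{k,j} - mean_j), divisor n-1 = 5:
  S[X_1,X_1] = ((0.1667)·(0.1667) + (0.1667)·(0.1667) + (0.1667)·(0.1667) + (0.1667)·(0.1667) + (-0.8333)·(-0.8333) + (0.1667)·(0.1667)) / 5 = 0.8333/5 = 0.1667
  S[X_1,X_2] = ((0.1667)·(-1.6667) + (0.1667)·(2.3333) + (0.1667)·(-1.6667) + (0.1667)·(-1.6667) + (-0.8333)·(-0.6667) + (0.1667)·(3.3333)) / 5 = 0.6667/5 = 0.1333
  S[X_2,X_2] = ((-1.6667)·(-1.6667) + (2.3333)·(2.3333) + (-1.6667)·(-1.6667) + (-1.6667)·(-1.6667) + (-0.6667)·(-0.6667) + (3.3333)·(3.3333)) / 5 = 25.3333/5 = 5.0667
  S = [[0.1667, 0.1333],
 [0.1333, 5.0667]].

Step 3 — invert S. det(S) = 0.1667·5.0667 - (0.1333)² = 0.8267.
  S^{-1} = (1/det) · [[d, -b], [-b, a]] = [[6.129, -0.1613],
 [-0.1613, 0.2016]].

Step 4 — quadratic form (x̄ - mu_0)^T · S^{-1} · (x̄ - mu_0):
  S^{-1} · (x̄ - mu_0) = (-1.6129, 0.7661),
  (x̄ - mu_0)^T · [...] = (-0.1667)·(-1.6129) + (3.6667)·(0.7661) = 3.078.

Step 5 — scale by n: T² = 6 · 3.078 = 18.4677.

T² ≈ 18.4677


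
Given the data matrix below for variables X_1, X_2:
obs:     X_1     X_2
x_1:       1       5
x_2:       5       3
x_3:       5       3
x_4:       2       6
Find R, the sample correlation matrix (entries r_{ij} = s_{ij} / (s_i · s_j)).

Step 1 — column means:
  mean(X_1) = (1 + 5 + 5 + 2) / 4 = 13/4 = 3.25
  mean(X_2) = (5 + 3 + 3 + 6) / 4 = 17/4 = 4.25

Step 2 — sample variances and covariances s[i,j] = (1/(n-1)) · Σ_k (x_{k,i} - mean_i) · (x_{k,j} - mean_j), with n-1 = 3:
  s[X_1,X_1] = ((-2.25)·(-2.25) + (1.75)·(1.75) + (1.75)·(1.75) + (-1.25)·(-1.25)) / 3 = 12.75/3 = 4.25
  s[X_1,X_2] = ((-2.25)·(0.75) + (1.75)·(-1.25) + (1.75)·(-1.25) + (-1.25)·(1.75)) / 3 = -8.25/3 = -2.75
  s[X_2,X_2] = ((0.75)·(0.75) + (-1.25)·(-1.25) + (-1.25)·(-1.25) + (1.75)·(1.75)) / 3 = 6.75/3 = 2.25
  Sample standard deviations s_i = √(s[i,i]):
  s(X_1) = √(4.25) = 2.0616
  s(X_2) = √(2.25) = 1.5

Step 3 — r_{ij} = s_{ij} / (s_i · s_j):
  r[X_1,X_1] = 1 (diagonal).
  r[X_1,X_2] = -2.75 / (2.0616 · 1.5) = -2.75 / 3.0923 = -0.8893
  r[X_2,X_2] = 1 (diagonal).

R is symmetric with unit diagonal. Assembling:

R = [[1, -0.8893],
 [-0.8893, 1]]


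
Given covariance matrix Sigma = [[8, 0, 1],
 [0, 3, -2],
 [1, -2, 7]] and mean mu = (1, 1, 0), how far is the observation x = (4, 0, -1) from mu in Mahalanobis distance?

Step 1 — centre the observation: (x - mu) = (3, -1, -1).

Step 2 — invert Sigma (cofactor / det for 3×3, or solve directly):
  Sigma^{-1} = [[0.1278, -0.015, -0.0226],
 [-0.015, 0.4135, 0.1203],
 [-0.0226, 0.1203, 0.1805]].

Step 3 — form the quadratic (x - mu)^T · Sigma^{-1} · (x - mu):
  Sigma^{-1} · (x - mu) = (0.4211, -0.5789, -0.3684).
  (x - mu)^T · [Sigma^{-1} · (x - mu)] = (3)·(0.4211) + (-1)·(-0.5789) + (-1)·(-0.3684) = 2.2105.

Step 4 — take square root: d = √(2.2105) ≈ 1.4868.

d(x, mu) = √(2.2105) ≈ 1.4868


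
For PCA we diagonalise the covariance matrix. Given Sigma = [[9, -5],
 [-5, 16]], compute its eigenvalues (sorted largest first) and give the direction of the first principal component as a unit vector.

Step 1 — characteristic polynomial of 2×2 Sigma:
  det(Sigma - λI) = λ² - trace · λ + det = 0.
  trace = 9 + 16 = 25, det = 9·16 - (-5)² = 119.
Step 2 — discriminant:
  Δ = trace² - 4·det = 625 - 476 = 149.
Step 3 — eigenvalues:
  λ = (trace ± √Δ)/2 = (25 ± 12.2066)/2,
  λ_1 = 18.6033,  λ_2 = 6.3967.

Step 4 — unit eigenvector for λ_1: solve (Sigma - λ_1 I)v = 0. First row:
  (9 - 18.6033)·v_x + (-5)·v_y = 0, i.e. (-9.6033)·v_x + (-5)·v_y = 0,
  so v ∝ (b, λ_1 - a) = (-5, 9.6033); multiply by -1 so the first entry is positive: u = (5, -9.6033).
  ||u|| = √((5)² + (-9.6033)²) = √(117.2229) ≈ 10.827,
  v_1 = u/||u|| ≈ (0.4618, -0.887) (||v_1|| = 1).

λ_1 = 18.6033,  λ_2 = 6.3967;  v_1 ≈ (0.4618, -0.887)


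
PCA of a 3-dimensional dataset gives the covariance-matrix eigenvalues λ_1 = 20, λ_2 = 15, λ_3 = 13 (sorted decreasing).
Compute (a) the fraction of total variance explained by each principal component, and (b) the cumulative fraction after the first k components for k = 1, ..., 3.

Step 1 — total variance = trace(Sigma) = Σ λ_i = 20 + 15 + 13 = 48.

Step 2 — fraction explained by component i = λ_i / Σ λ:
  PC1: 20/48 = 0.4167
  PC2: 15/48 = 0.3125
  PC3: 13/48 = 0.2708

Step 3 — cumulative fraction after k components = (λ_1 + ... + λ_k) / Σ λ:
  k = 1: 20/48 = 0.4167
  k = 2: (20 + 15)/48 = 35/48 = 0.7292
  k = 3: (20 + 15 + 13)/48 = 48/48 = 1

Summary (fraction, with percent):

explained: PC1 0.4167 (41.67%), PC2 0.3125 (31.25%), PC3 0.2708 (27.08%);  cumulative: 0.4167, 0.7292, 1


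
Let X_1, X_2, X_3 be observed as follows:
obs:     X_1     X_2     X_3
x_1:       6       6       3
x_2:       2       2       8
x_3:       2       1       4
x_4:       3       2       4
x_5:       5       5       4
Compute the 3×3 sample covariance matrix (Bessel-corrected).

Step 1 — column means:
  mean(X_1) = (6 + 2 + 2 + 3 + 5) / 5 = 18/5 = 3.6
  mean(X_2) = (6 + 2 + 1 + 2 + 5) / 5 = 16/5 = 3.2
  mean(X_3) = (3 + 8 + 4 + 4 + 4) / 5 = 23/5 = 4.6

Step 2 — sample covariance S[i,j] = (1/(n-1)) · Σ_k (x_{k,i} - mean_i) · (x_{k,j} - mean_j), with n-1 = 4.
  S[X_1,X_1] = ((2.4)·(2.4) + (-1.6)·(-1.6) + (-1.6)·(-1.6) + (-0.6)·(-0.6) + (1.4)·(1.4)) / 4 = 13.2/4 = 3.3
  S[X_1,X_2] = ((2.4)·(2.8) + (-1.6)·(-1.2) + (-1.6)·(-2.2) + (-0.6)·(-1.2) + (1.4)·(1.8)) / 4 = 15.4/4 = 3.85
  S[X_1,X_3] = ((2.4)·(-1.6) + (-1.6)·(3.4) + (-1.6)·(-0.6) + (-0.6)·(-0.6) + (1.4)·(-0.6)) / 4 = -8.8/4 = -2.2
  S[X_2,X_2] = ((2.8)·(2.8) + (-1.2)·(-1.2) + (-2.2)·(-2.2) + (-1.2)·(-1.2) + (1.8)·(1.8)) / 4 = 18.8/4 = 4.7
  S[X_2,X_3] = ((2.8)·(-1.6) + (-1.2)·(3.4) + (-2.2)·(-0.6) + (-1.2)·(-0.6) + (1.8)·(-0.6)) / 4 = -7.6/4 = -1.9
  S[X_3,X_3] = ((-1.6)·(-1.6) + (3.4)·(3.4) + (-0.6)·(-0.6) + (-0.6)·(-0.6) + (-0.6)·(-0.6)) / 4 = 15.2/4 = 3.8

S is symmetric (S[j,i] = S[i,j]). Assembling:

S = [[3.3, 3.85, -2.2],
 [3.85, 4.7, -1.9],
 [-2.2, -1.9, 3.8]]


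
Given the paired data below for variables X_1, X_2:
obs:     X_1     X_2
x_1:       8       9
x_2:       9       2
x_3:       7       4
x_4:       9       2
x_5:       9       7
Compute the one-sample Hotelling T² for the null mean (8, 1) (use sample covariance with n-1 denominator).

Step 1 — sample mean vector:
  mean(X_1) = (8 + 9 + 7 + 9 + 9) / 5 = 42/5 = 8.4
  mean(X_2) = (9 + 2 + 4 + 2 + 7) / 5 = 24/5 = 4.8
  x̄ = (8.4, 4.8),  deviation x̄ - mu_0 = (8.4, 4.8) - (8, 1) = (0.4, 3.8).

Step 2 — sample covariance matrix, S[i,j] = (1/(n-1)) · Σ_k (x_{k,i} - mean_i) · (x_{k,j} - mean_j), divisor n-1 = 4:
  S[X_1,X_1] = ((-0.4)·(-0.4) + (0.6)·(0.6) + (-1.4)·(-1.4) + (0.6)·(0.6) + (0.6)·(0.6)) / 4 = 3.2/4 = 0.8
  S[X_1,X_2] = ((-0.4)·(4.2) + (0.6)·(-2.8) + (-1.4)·(-0.8) + (0.6)·(-2.8) + (0.6)·(2.2)) / 4 = -2.6/4 = -0.65
  S[X_2,X_2] = ((4.2)·(4.2) + (-2.8)·(-2.8) + (-0.8)·(-0.8) + (-2.8)·(-2.8) + (2.2)·(2.2)) / 4 = 38.8/4 = 9.7
  S = [[0.8, -0.65],
 [-0.65, 9.7]].

Step 3 — invert S. det(S) = 0.8·9.7 - (-0.65)² = 7.3375.
  S^{-1} = (1/det) · [[d, -b], [-b, a]] = [[1.322, 0.0886],
 [0.0886, 0.109]].

Step 4 — quadratic form (x̄ - mu_0)^T · S^{-1} · (x̄ - mu_0):
  S^{-1} · (x̄ - mu_0) = (0.8654, 0.4497),
  (x̄ - mu_0)^T · [...] = (0.4)·(0.8654) + (3.8)·(0.4497) = 2.0552.

Step 5 — scale by n: T² = 5 · 2.0552 = 10.276.

T² ≈ 10.276


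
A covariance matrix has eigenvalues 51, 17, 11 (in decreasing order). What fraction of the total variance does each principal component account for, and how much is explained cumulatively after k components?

Step 1 — total variance = trace(Sigma) = Σ λ_i = 51 + 17 + 11 = 79.

Step 2 — fraction explained by component i = λ_i / Σ λ:
  PC1: 51/79 = 0.6456
  PC2: 17/79 = 0.2152
  PC3: 11/79 = 0.1392

Step 3 — cumulative fraction after k components = (λ_1 + ... + λ_k) / Σ λ:
  k = 1: 51/79 = 0.6456
  k = 2: (51 + 17)/79 = 68/79 = 0.8608
  k = 3: (51 + 17 + 11)/79 = 79/79 = 1

Summary (fraction, with percent):

explained: PC1 0.6456 (64.56%), PC2 0.2152 (21.52%), PC3 0.1392 (13.92%);  cumulative: 0.6456, 0.8608, 1


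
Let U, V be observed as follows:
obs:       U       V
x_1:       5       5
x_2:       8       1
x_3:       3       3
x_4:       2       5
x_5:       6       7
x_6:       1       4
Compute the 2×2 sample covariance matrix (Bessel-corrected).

Step 1 — column means:
  mean(U) = (5 + 8 + 3 + 2 + 6 + 1) / 6 = 25/6 = 4.1667
  mean(V) = (5 + 1 + 3 + 5 + 7 + 4) / 6 = 25/6 = 4.1667

Step 2 — sample covariance S[i,j] = (1/(n-1)) · Σ_k (x_{k,i} - mean_i) · (x_{k,j} - mean_j), with n-1 = 5.
  S[U,U] = ((0.8333)·(0.8333) + (3.8333)·(3.8333) + (-1.1667)·(-1.1667) + (-2.1667)·(-2.1667) + (1.8333)·(1.8333) + (-3.1667)·(-3.1667)) / 5 = 34.8333/5 = 6.9667
  S[U,V] = ((0.8333)·(0.8333) + (3.8333)·(-3.1667) + (-1.1667)·(-1.1667) + (-2.1667)·(0.8333) + (1.8333)·(2.8333) + (-3.1667)·(-0.1667)) / 5 = -6.1667/5 = -1.2333
  S[V,V] = ((0.8333)·(0.8333) + (-3.1667)·(-3.1667) + (-1.1667)·(-1.1667) + (0.8333)·(0.8333) + (2.8333)·(2.8333) + (-0.1667)·(-0.1667)) / 5 = 20.8333/5 = 4.1667

S is symmetric (S[j,i] = S[i,j]). Assembling:

S = [[6.9667, -1.2333],
 [-1.2333, 4.1667]]


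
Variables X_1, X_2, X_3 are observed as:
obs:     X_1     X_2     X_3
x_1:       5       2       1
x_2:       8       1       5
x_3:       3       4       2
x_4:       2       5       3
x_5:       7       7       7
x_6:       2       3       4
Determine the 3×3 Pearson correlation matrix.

Step 1 — column means:
  mean(X_1) = (5 + 8 + 3 + 2 + 7 + 2) / 6 = 27/6 = 4.5
  mean(X_2) = (2 + 1 + 4 + 5 + 7 + 3) / 6 = 22/6 = 3.6667
  mean(X_3) = (1 + 5 + 2 + 3 + 7 + 4) / 6 = 22/6 = 3.6667

Step 2 — sample variances and covariances s[i,j] = (1/(n-1)) · Σ_k (x_{k,i} - mean_i) · (x_{k,j} - mean_j), with n-1 = 5:
  s[X_1,X_1] = ((0.5)·(0.5) + (3.5)·(3.5) + (-1.5)·(-1.5) + (-2.5)·(-2.5) + (2.5)·(2.5) + (-2.5)·(-2.5)) / 5 = 33.5/5 = 6.7
  s[X_1,X_2] = ((0.5)·(-1.6667) + (3.5)·(-2.6667) + (-1.5)·(0.3333) + (-2.5)·(1.3333) + (2.5)·(3.3333) + (-2.5)·(-0.6667)) / 5 = -4/5 = -0.8
  s[X_1,X_3] = ((0.5)·(-2.6667) + (3.5)·(1.3333) + (-1.5)·(-1.6667) + (-2.5)·(-0.6667) + (2.5)·(3.3333) + (-2.5)·(0.3333)) / 5 = 15/5 = 3
  s[X_2,X_2] = ((-1.6667)·(-1.6667) + (-2.6667)·(-2.6667) + (0.3333)·(0.3333) + (1.3333)·(1.3333) + (3.3333)·(3.3333) + (-0.6667)·(-0.6667)) / 5 = 23.3333/5 = 4.6667
  s[X_2,X_3] = ((-1.6667)·(-2.6667) + (-2.6667)·(1.3333) + (0.3333)·(-1.6667) + (1.3333)·(-0.6667) + (3.3333)·(3.3333) + (-0.6667)·(0.3333)) / 5 = 10.3333/5 = 2.0667
  s[X_3,X_3] = ((-2.6667)·(-2.6667) + (1.3333)·(1.3333) + (-1.6667)·(-1.6667) + (-0.6667)·(-0.6667) + (3.3333)·(3.3333) + (0.3333)·(0.3333)) / 5 = 23.3333/5 = 4.6667
  Sample standard deviations s_i = √(s[i,i]):
  s(X_1) = √(6.7) = 2.5884
  s(X_2) = √(4.6667) = 2.1602
  s(X_3) = √(4.6667) = 2.1602

Step 3 — r_{ij} = s_{ij} / (s_i · s_j):
  r[X_1,X_1] = 1 (diagonal).
  r[X_1,X_2] = -0.8 / (2.5884 · 2.1602) = -0.8 / 5.5917 = -0.1431
  r[X_1,X_3] = 3 / (2.5884 · 2.1602) = 3 / 5.5917 = 0.5365
  r[X_2,X_2] = 1 (diagonal).
  r[X_2,X_3] = 2.0667 / (2.1602 · 2.1602) = 2.0667 / 4.6667 = 0.4429
  r[X_3,X_3] = 1 (diagonal).

R is symmetric with unit diagonal. Assembling:

R = [[1, -0.1431, 0.5365],
 [-0.1431, 1, 0.4429],
 [0.5365, 0.4429, 1]]


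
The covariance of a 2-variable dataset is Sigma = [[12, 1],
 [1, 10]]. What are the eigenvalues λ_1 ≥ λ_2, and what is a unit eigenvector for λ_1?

Step 1 — characteristic polynomial of 2×2 Sigma:
  det(Sigma - λI) = λ² - trace · λ + det = 0.
  trace = 12 + 10 = 22, det = 12·10 - (1)² = 119.
Step 2 — discriminant:
  Δ = trace² - 4·det = 484 - 476 = 8.
Step 3 — eigenvalues:
  λ = (trace ± √Δ)/2 = (22 ± 2.8284)/2,
  λ_1 = 12.4142,  λ_2 = 9.5858.

Step 4 — unit eigenvector for λ_1: solve (Sigma - λ_1 I)v = 0. First row:
  (12 - 12.4142)·v_x + (1)·v_y = 0, i.e. (-0.4142)·v_x + (1)·v_y = 0,
  so v ∝ (b, λ_1 - a) = (1, 0.4142) = u.
  ||u|| = √((1)² + (0.4142)²) = √(1.1716) ≈ 1.0824,
  v_1 = u/||u|| ≈ (0.9239, 0.3827) (||v_1|| = 1).

λ_1 = 12.4142,  λ_2 = 9.5858;  v_1 ≈ (0.9239, 0.3827)


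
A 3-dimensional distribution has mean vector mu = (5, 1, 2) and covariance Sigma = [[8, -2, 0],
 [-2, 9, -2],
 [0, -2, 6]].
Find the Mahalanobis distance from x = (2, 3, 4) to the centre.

Step 1 — centre the observation: (x - mu) = (-3, 2, 2).

Step 2 — invert Sigma (cofactor / det for 3×3, or solve directly):
  Sigma^{-1} = [[0.133, 0.0319, 0.0106],
 [0.0319, 0.1277, 0.0426],
 [0.0106, 0.0426, 0.1809]].

Step 3 — form the quadratic (x - mu)^T · Sigma^{-1} · (x - mu):
  Sigma^{-1} · (x - mu) = (-0.3138, 0.2447, 0.4149).
  (x - mu)^T · [Sigma^{-1} · (x - mu)] = (-3)·(-0.3138) + (2)·(0.2447) + (2)·(0.4149) = 2.2606.

Step 4 — take square root: d = √(2.2606) ≈ 1.5035.

d(x, mu) = √(2.2606) ≈ 1.5035


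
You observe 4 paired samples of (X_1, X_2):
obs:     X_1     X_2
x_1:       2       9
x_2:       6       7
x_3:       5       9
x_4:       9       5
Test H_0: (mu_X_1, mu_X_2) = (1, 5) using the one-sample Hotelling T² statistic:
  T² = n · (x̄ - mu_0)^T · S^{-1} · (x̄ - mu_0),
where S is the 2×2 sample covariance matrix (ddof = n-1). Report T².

Step 1 — sample mean vector:
  mean(X_1) = (2 + 6 + 5 + 9) / 4 = 22/4 = 5.5
  mean(X_2) = (9 + 7 + 9 + 5) / 4 = 30/4 = 7.5
  x̄ = (5.5, 7.5),  deviation x̄ - mu_0 = (5.5, 7.5) - (1, 5) = (4.5, 2.5).

Step 2 — sample covariance matrix, S[i,j] = (1/(n-1)) · Σ_k (x_{k,i} - mean_i) · (x_{k,j} - mean_j), divisor n-1 = 3:
  S[X_1,X_1] = ((-3.5)·(-3.5) + (0.5)·(0.5) + (-0.5)·(-0.5) + (3.5)·(3.5)) / 3 = 25/3 = 8.3333
  S[X_1,X_2] = ((-3.5)·(1.5) + (0.5)·(-0.5) + (-0.5)·(1.5) + (3.5)·(-2.5)) / 3 = -15/3 = -5
  S[X_2,X_2] = ((1.5)·(1.5) + (-0.5)·(-0.5) + (1.5)·(1.5) + (-2.5)·(-2.5)) / 3 = 11/3 = 3.6667
  S = [[8.3333, -5],
 [-5, 3.6667]].

Step 3 — invert S. det(S) = 8.3333·3.6667 - (-5)² = 5.5556.
  S^{-1} = (1/det) · [[d, -b], [-b, a]] = [[0.66, 0.9],
 [0.9, 1.5]].

Step 4 — quadratic form (x̄ - mu_0)^T · S^{-1} · (x̄ - mu_0):
  S^{-1} · (x̄ - mu_0) = (5.22, 7.8),
  (x̄ - mu_0)^T · [...] = (4.5)·(5.22) + (2.5)·(7.8) = 42.99.

Step 5 — scale by n: T² = 4 · 42.99 = 171.96.

T² ≈ 171.96


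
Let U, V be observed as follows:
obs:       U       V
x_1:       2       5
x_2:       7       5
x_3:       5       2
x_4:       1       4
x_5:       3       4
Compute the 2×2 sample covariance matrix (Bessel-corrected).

Step 1 — column means:
  mean(U) = (2 + 7 + 5 + 1 + 3) / 5 = 18/5 = 3.6
  mean(V) = (5 + 5 + 2 + 4 + 4) / 5 = 20/5 = 4

Step 2 — sample covariance S[i,j] = (1/(n-1)) · Σ_k (x_{k,i} - mean_i) · (x_{k,j} - mean_j), with n-1 = 4.
  S[U,U] = ((-1.6)·(-1.6) + (3.4)·(3.4) + (1.4)·(1.4) + (-2.6)·(-2.6) + (-0.6)·(-0.6)) / 4 = 23.2/4 = 5.8
  S[U,V] = ((-1.6)·(1) + (3.4)·(1) + (1.4)·(-2) + (-2.6)·(0) + (-0.6)·(0)) / 4 = -1/4 = -0.25
  S[V,V] = ((1)·(1) + (1)·(1) + (-2)·(-2) + (0)·(0) + (0)·(0)) / 4 = 6/4 = 1.5

S is symmetric (S[j,i] = S[i,j]). Assembling:

S = [[5.8, -0.25],
 [-0.25, 1.5]]


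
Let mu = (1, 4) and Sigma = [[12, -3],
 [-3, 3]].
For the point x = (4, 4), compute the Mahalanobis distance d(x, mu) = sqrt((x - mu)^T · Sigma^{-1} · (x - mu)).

Step 1 — centre the observation: (x - mu) = (3, 0).

Step 2 — invert Sigma. det(Sigma) = 12·3 - (-3)² = 27.
  Sigma^{-1} = (1/det) · [[d, -b], [-b, a]] = [[0.1111, 0.1111],
 [0.1111, 0.4444]].

Step 3 — form the quadratic (x - mu)^T · Sigma^{-1} · (x - mu):
  Sigma^{-1} · (x - mu) = (0.3333, 0.3333).
  (x - mu)^T · [Sigma^{-1} · (x - mu)] = (3)·(0.3333) + (0)·(0.3333) = 1.

Step 4 — take square root: d = √(1) ≈ 1.

d(x, mu) = √(1) ≈ 1


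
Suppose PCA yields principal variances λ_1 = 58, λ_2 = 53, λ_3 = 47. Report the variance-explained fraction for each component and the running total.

Step 1 — total variance = trace(Sigma) = Σ λ_i = 58 + 53 + 47 = 158.

Step 2 — fraction explained by component i = λ_i / Σ λ:
  PC1: 58/158 = 0.3671
  PC2: 53/158 = 0.3354
  PC3: 47/158 = 0.2975

Step 3 — cumulative fraction after k components = (λ_1 + ... + λ_k) / Σ λ:
  k = 1: 58/158 = 0.3671
  k = 2: (58 + 53)/158 = 111/158 = 0.7025
  k = 3: (58 + 53 + 47)/158 = 158/158 = 1

Summary (fraction, with percent):

explained: PC1 0.3671 (36.71%), PC2 0.3354 (33.54%), PC3 0.2975 (29.75%);  cumulative: 0.3671, 0.7025, 1


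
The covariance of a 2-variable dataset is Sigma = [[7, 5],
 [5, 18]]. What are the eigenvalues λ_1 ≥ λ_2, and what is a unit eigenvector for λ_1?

Step 1 — characteristic polynomial of 2×2 Sigma:
  det(Sigma - λI) = λ² - trace · λ + det = 0.
  trace = 7 + 18 = 25, det = 7·18 - (5)² = 101.
Step 2 — discriminant:
  Δ = trace² - 4·det = 625 - 404 = 221.
Step 3 — eigenvalues:
  λ = (trace ± √Δ)/2 = (25 ± 14.8661)/2,
  λ_1 = 19.933,  λ_2 = 5.067.

Step 4 — unit eigenvector for λ_1: solve (Sigma - λ_1 I)v = 0. First row:
  (7 - 19.933)·v_x + (5)·v_y = 0, i.e. (-12.933)·v_x + (5)·v_y = 0,
  so v ∝ (b, λ_1 - a) = (5, 12.933) = u.
  ||u|| = √((5)² + (12.933)²) = √(192.2634) ≈ 13.8659,
  v_1 = u/||u|| ≈ (0.3606, 0.9327) (||v_1|| = 1).

λ_1 = 19.933,  λ_2 = 5.067;  v_1 ≈ (0.3606, 0.9327)


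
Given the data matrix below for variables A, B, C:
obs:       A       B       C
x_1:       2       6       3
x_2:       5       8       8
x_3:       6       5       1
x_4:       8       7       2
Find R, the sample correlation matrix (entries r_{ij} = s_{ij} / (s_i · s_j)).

Step 1 — column means:
  mean(A) = (2 + 5 + 6 + 8) / 4 = 21/4 = 5.25
  mean(B) = (6 + 8 + 5 + 7) / 4 = 26/4 = 6.5
  mean(C) = (3 + 8 + 1 + 2) / 4 = 14/4 = 3.5

Step 2 — sample variances and covariances s[i,j] = (1/(n-1)) · Σ_k (x_{k,i} - mean_i) · (x_{k,j} - mean_j), with n-1 = 3:
  s[A,A] = ((-3.25)·(-3.25) + (-0.25)·(-0.25) + (0.75)·(0.75) + (2.75)·(2.75)) / 3 = 18.75/3 = 6.25
  s[A,B] = ((-3.25)·(-0.5) + (-0.25)·(1.5) + (0.75)·(-1.5) + (2.75)·(0.5)) / 3 = 1.5/3 = 0.5
  s[A,C] = ((-3.25)·(-0.5) + (-0.25)·(4.5) + (0.75)·(-2.5) + (2.75)·(-1.5)) / 3 = -5.5/3 = -1.8333
  s[B,B] = ((-0.5)·(-0.5) + (1.5)·(1.5) + (-1.5)·(-1.5) + (0.5)·(0.5)) / 3 = 5/3 = 1.6667
  s[B,C] = ((-0.5)·(-0.5) + (1.5)·(4.5) + (-1.5)·(-2.5) + (0.5)·(-1.5)) / 3 = 10/3 = 3.3333
  s[C,C] = ((-0.5)·(-0.5) + (4.5)·(4.5) + (-2.5)·(-2.5) + (-1.5)·(-1.5)) / 3 = 29/3 = 9.6667
  Sample standard deviations s_i = √(s[i,i]):
  s(A) = √(6.25) = 2.5
  s(B) = √(1.6667) = 1.291
  s(C) = √(9.6667) = 3.1091

Step 3 — r_{ij} = s_{ij} / (s_i · s_j):
  r[A,A] = 1 (diagonal).
  r[A,B] = 0.5 / (2.5 · 1.291) = 0.5 / 3.2275 = 0.1549
  r[A,C] = -1.8333 / (2.5 · 3.1091) = -1.8333 / 7.7728 = -0.2359
  r[B,B] = 1 (diagonal).
  r[B,C] = 3.3333 / (1.291 · 3.1091) = 3.3333 / 4.0139 = 0.8305
  r[C,C] = 1 (diagonal).

R is symmetric with unit diagonal. Assembling:

R = [[1, 0.1549, -0.2359],
 [0.1549, 1, 0.8305],
 [-0.2359, 0.8305, 1]]


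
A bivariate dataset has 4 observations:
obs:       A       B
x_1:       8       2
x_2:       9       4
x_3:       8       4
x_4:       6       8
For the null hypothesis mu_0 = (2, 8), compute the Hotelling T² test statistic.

Step 1 — sample mean vector:
  mean(A) = (8 + 9 + 8 + 6) / 4 = 31/4 = 7.75
  mean(B) = (2 + 4 + 4 + 8) / 4 = 18/4 = 4.5
  x̄ = (7.75, 4.5),  deviation x̄ - mu_0 = (7.75, 4.5) - (2, 8) = (5.75, -3.5).

Step 2 — sample covariance matrix, S[i,j] = (1/(n-1)) · Σ_k (x_{k,i} - mean_i) · (x_{k,j} - mean_j), divisor n-1 = 3:
  S[A,A] = ((0.25)·(0.25) + (1.25)·(1.25) + (0.25)·(0.25) + (-1.75)·(-1.75)) / 3 = 4.75/3 = 1.5833
  S[A,B] = ((0.25)·(-2.5) + (1.25)·(-0.5) + (0.25)·(-0.5) + (-1.75)·(3.5)) / 3 = -7.5/3 = -2.5
  S[B,B] = ((-2.5)·(-2.5) + (-0.5)·(-0.5) + (-0.5)·(-0.5) + (3.5)·(3.5)) / 3 = 19/3 = 6.3333
  S = [[1.5833, -2.5],
 [-2.5, 6.3333]].

Step 3 — invert S. det(S) = 1.5833·6.3333 - (-2.5)² = 3.7778.
  S^{-1} = (1/det) · [[d, -b], [-b, a]] = [[1.6765, 0.6618],
 [0.6618, 0.4191]].

Step 4 — quadratic form (x̄ - mu_0)^T · S^{-1} · (x̄ - mu_0):
  S^{-1} · (x̄ - mu_0) = (7.3235, 2.3382),
  (x̄ - mu_0)^T · [...] = (5.75)·(7.3235) + (-3.5)·(2.3382) = 33.9265.

Step 5 — scale by n: T² = 4 · 33.9265 = 135.7059.

T² ≈ 135.7059


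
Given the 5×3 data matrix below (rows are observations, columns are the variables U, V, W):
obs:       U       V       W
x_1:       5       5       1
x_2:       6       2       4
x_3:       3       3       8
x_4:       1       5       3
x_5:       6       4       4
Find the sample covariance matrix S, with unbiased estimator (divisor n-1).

Step 1 — column means:
  mean(U) = (5 + 6 + 3 + 1 + 6) / 5 = 21/5 = 4.2
  mean(V) = (5 + 2 + 3 + 5 + 4) / 5 = 19/5 = 3.8
  mean(W) = (1 + 4 + 8 + 3 + 4) / 5 = 20/5 = 4

Step 2 — sample covariance S[i,j] = (1/(n-1)) · Σ_k (x_{k,i} - mean_i) · (x_{k,j} - mean_j), with n-1 = 4.
  S[U,U] = ((0.8)·(0.8) + (1.8)·(1.8) + (-1.2)·(-1.2) + (-3.2)·(-3.2) + (1.8)·(1.8)) / 4 = 18.8/4 = 4.7
  S[U,V] = ((0.8)·(1.2) + (1.8)·(-1.8) + (-1.2)·(-0.8) + (-3.2)·(1.2) + (1.8)·(0.2)) / 4 = -4.8/4 = -1.2
  S[U,W] = ((0.8)·(-3) + (1.8)·(0) + (-1.2)·(4) + (-3.2)·(-1) + (1.8)·(0)) / 4 = -4/4 = -1
  S[V,V] = ((1.2)·(1.2) + (-1.8)·(-1.8) + (-0.8)·(-0.8) + (1.2)·(1.2) + (0.2)·(0.2)) / 4 = 6.8/4 = 1.7
  S[V,W] = ((1.2)·(-3) + (-1.8)·(0) + (-0.8)·(4) + (1.2)·(-1) + (0.2)·(0)) / 4 = -8/4 = -2
  S[W,W] = ((-3)·(-3) + (0)·(0) + (4)·(4) + (-1)·(-1) + (0)·(0)) / 4 = 26/4 = 6.5

S is symmetric (S[j,i] = S[i,j]). Assembling:

S = [[4.7, -1.2, -1],
 [-1.2, 1.7, -2],
 [-1, -2, 6.5]]


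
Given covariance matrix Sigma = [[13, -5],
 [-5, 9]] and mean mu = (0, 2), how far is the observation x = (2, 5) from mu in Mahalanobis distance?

Step 1 — centre the observation: (x - mu) = (2, 3).

Step 2 — invert Sigma. det(Sigma) = 13·9 - (-5)² = 92.
  Sigma^{-1} = (1/det) · [[d, -b], [-b, a]] = [[0.0978, 0.0543],
 [0.0543, 0.1413]].

Step 3 — form the quadratic (x - mu)^T · Sigma^{-1} · (x - mu):
  Sigma^{-1} · (x - mu) = (0.3587, 0.5326).
  (x - mu)^T · [Sigma^{-1} · (x - mu)] = (2)·(0.3587) + (3)·(0.5326) = 2.3152.

Step 4 — take square root: d = √(2.3152) ≈ 1.5216.

d(x, mu) = √(2.3152) ≈ 1.5216


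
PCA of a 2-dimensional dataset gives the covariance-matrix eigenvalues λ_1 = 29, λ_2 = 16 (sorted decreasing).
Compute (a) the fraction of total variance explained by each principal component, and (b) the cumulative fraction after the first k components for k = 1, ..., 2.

Step 1 — total variance = trace(Sigma) = Σ λ_i = 29 + 16 = 45.

Step 2 — fraction explained by component i = λ_i / Σ λ:
  PC1: 29/45 = 0.6444
  PC2: 16/45 = 0.3556

Step 3 — cumulative fraction after k components = (λ_1 + ... + λ_k) / Σ λ:
  k = 1: 29/45 = 0.6444
  k = 2: (29 + 16)/45 = 45/45 = 1

Summary (fraction, with percent):

explained: PC1 0.6444 (64.44%), PC2 0.3556 (35.56%);  cumulative: 0.6444, 1


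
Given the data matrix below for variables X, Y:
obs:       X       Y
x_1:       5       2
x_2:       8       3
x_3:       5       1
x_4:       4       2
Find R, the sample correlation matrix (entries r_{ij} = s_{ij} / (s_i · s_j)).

Step 1 — column means:
  mean(X) = (5 + 8 + 5 + 4) / 4 = 22/4 = 5.5
  mean(Y) = (2 + 3 + 1 + 2) / 4 = 8/4 = 2

Step 2 — sample variances and covariances s[i,j] = (1/(n-1)) · Σ_k (x_{k,i} - mean_i) · (x_{k,j} - mean_j), with n-1 = 3:
  s[X,X] = ((-0.5)·(-0.5) + (2.5)·(2.5) + (-0.5)·(-0.5) + (-1.5)·(-1.5)) / 3 = 9/3 = 3
  s[X,Y] = ((-0.5)·(0) + (2.5)·(1) + (-0.5)·(-1) + (-1.5)·(0)) / 3 = 3/3 = 1
  s[Y,Y] = ((0)·(0) + (1)·(1) + (-1)·(-1) + (0)·(0)) / 3 = 2/3 = 0.6667
  Sample standard deviations s_i = √(s[i,i]):
  s(X) = √(3) = 1.7321
  s(Y) = √(0.6667) = 0.8165

Step 3 — r_{ij} = s_{ij} / (s_i · s_j):
  r[X,X] = 1 (diagonal).
  r[X,Y] = 1 / (1.7321 · 0.8165) = 1 / 1.4142 = 0.7071
  r[Y,Y] = 1 (diagonal).

R is symmetric with unit diagonal. Assembling:

R = [[1, 0.7071],
 [0.7071, 1]]


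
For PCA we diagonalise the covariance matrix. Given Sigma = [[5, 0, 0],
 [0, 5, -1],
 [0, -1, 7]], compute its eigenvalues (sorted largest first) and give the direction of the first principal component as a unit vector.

Step 1 — characteristic polynomial p(λ) = det(λI - Sigma) = λ³ - tr·λ² + c_1·λ - det, where tr = trace, c_1 = sum of the principal 2×2 minors, det = det(Sigma):
  tr = 5 + 5 + 7 = 17,
  c_1 = (5·5 - (0)²) + (5·7 - (0)²) + (5·7 - (-1)²) = 25 + 35 + 34 = 94,
  det = 5·(5·7 - (-1)²) - (0)·((0)·7 - (-1)·(0)) + (0)·((0)·(-1) - 5·(0)) = 5·(34) - (0)·(0) + (0)·(0) = 170.
  So p(λ) = λ³ - 17λ² + 94λ - 170.
Step 2 — look for an integer root (rational root theorem: any rational root is an integer divisor of 170). Testing λ = 5:
  p(5) = 125 - 425 + 470 - 170 = 0  ✓
  Dividing out (λ - 5): p(λ) = (λ - 5)(λ² - 12λ + 34).
Step 3 — remaining eigenvalues from the quadratic λ² - 12λ + 34 = 0:
  Δ = 12² - 4·34 = 144 - 136 = 8,  λ = (12 ± √8)/2 = (12 ± 2.8284)/2 ≈ 7.4142 or 4.5858.
  Sorted: λ_1 = 7.4142,  λ_2 = 5,  λ_3 = 4.5858  (check: sum = 17 = tr ✓).

Step 4 — unit eigenvector for λ_1 ≈ 7.4142: v spans the null space of (Sigma - λ_1 I), whose rows are
  r_1 = (-2.4142, 0, 0),  r_2 = (0, -2.4142, -1),  r_3 = (0, -1, -0.4142).
  v is orthogonal to every row, so take v ∝ r_1 × r_2 = ((0)·(-1) - (0)·(-2.4142), (0)·(0) - (-2.4142)·(-1), (-2.4142)·(-2.4142) - (0)·(0)) ≈ (0, -2.4142, 5.8284).
  Rescale (multiply by -1 so the first nonzero entry is positive): u = (0, 2.4142, -5.8284).
  ||u|| = √((0)² + (2.4142)² + (-5.8284)²) = √(39.799) ≈ 6.3086,  v_1 = u/||u|| ≈ (0, 0.3827, -0.9239) (||v_1|| = 1).

λ_1 = 7.4142,  λ_2 = 5,  λ_3 = 4.5858;  v_1 ≈ (0, 0.3827, -0.9239)
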